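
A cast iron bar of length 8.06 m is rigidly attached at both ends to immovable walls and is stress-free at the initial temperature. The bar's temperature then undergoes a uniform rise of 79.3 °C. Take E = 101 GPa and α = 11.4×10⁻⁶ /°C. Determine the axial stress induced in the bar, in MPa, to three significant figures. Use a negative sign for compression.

Free thermal expansion αLΔT = 11.4e-6 · 8060 · 79.3 = 7.286 mm.
The walls impose strain ε = −(7.286)/8060 = -9.0402e-04; σ = Eε = 101000 · -9.0402e-04 = -91.31 MPa.

-91.3 MPa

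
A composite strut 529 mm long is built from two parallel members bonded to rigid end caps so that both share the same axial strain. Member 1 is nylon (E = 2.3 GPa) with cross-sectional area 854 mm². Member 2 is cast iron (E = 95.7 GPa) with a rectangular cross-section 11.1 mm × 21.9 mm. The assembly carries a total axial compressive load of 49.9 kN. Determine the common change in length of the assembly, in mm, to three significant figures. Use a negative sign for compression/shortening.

A_2 = 243.1 mm².
Equal strain + equilibrium ⇒ each member carries load in proportion to AE: A₁E₁ = 1964000 N, A₂E₂ = 23260000 N, ΣAE = 25230000 N.
δ = PL/ΣAE = -49900·529/25230000 = -1.046 mm.

-1.05 mm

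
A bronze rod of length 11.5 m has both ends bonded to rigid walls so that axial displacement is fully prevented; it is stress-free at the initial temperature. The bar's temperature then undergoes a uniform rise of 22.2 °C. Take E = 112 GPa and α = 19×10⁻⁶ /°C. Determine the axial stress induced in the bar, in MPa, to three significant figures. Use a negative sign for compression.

-47.2 MPa

Free thermal expansion αLΔT = 19e-6 · 11500 · 22.2 = 4.851 mm.
The walls impose strain ε = −(4.851)/11500 = -4.2180e-04; σ = Eε = 112000 · -4.2180e-04 = -47.24 MPa.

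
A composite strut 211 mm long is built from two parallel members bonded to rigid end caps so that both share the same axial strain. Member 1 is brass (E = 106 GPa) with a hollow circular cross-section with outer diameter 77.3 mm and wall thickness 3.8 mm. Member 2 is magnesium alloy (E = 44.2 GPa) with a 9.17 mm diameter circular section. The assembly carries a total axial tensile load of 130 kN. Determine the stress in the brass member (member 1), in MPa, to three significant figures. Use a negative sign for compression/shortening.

144 MPa

A_1 = 877.4 mm².
A_2 = 66.04 mm².
Equal strain + equilibrium ⇒ each member carries load in proportion to AE: A₁E₁ = 93010000 N, A₂E₂ = 2919000 N, ΣAE = 95930000 N.
σ₁ = P·E₁/ΣAE = 130000·106000/95930000 = 143.6 MPa.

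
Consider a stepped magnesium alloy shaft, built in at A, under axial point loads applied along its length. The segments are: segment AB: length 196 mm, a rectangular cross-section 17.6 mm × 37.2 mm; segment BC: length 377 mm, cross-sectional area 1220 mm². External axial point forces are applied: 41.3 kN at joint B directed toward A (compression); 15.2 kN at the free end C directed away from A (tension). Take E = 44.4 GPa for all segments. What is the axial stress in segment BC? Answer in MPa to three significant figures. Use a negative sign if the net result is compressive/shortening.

12.5 MPa

Internal axial forces (sectioning from the free end, tension +): N_BC = 15.2 kN, N_AB = -26.1 kN.
σ_BC = N_BC/A_BC = 15200/1220 = 12.46 MPa.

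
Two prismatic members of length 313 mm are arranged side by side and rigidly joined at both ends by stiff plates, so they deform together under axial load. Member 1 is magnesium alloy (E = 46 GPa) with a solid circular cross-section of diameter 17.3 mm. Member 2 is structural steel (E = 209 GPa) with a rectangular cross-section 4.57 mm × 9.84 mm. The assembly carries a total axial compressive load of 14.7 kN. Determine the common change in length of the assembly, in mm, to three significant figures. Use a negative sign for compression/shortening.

A_1 = 235.1 mm².
A_2 = 44.97 mm².
Equal strain + equilibrium ⇒ each member carries load in proportion to AE: A₁E₁ = 10810000 N, A₂E₂ = 9398000 N, ΣAE = 20210000 N.
δ = PL/ΣAE = -14700·313/20210000 = -0.2276 mm.

-0.228 mm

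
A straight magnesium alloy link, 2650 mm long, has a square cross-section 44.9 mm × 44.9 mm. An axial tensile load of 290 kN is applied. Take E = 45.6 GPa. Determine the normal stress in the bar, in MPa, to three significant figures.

A = 2016 mm².
σ = N/A = 290000/2016 = 143.8 MPa.

144 MPa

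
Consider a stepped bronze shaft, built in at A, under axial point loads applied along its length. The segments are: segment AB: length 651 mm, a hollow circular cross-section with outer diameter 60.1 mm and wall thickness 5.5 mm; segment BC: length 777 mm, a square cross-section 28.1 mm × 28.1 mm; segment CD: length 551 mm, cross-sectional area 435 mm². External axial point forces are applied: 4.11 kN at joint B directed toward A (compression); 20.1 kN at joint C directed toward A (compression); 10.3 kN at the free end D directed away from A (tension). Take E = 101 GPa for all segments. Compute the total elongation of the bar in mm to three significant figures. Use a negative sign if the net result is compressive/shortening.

-0.0613 mm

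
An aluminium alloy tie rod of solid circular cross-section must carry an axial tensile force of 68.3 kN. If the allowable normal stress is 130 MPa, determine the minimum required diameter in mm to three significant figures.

Required area A ≥ P/σ_allow = 68300/130 = 525.4 mm².
For a solid circular section, d ≥ √(4A/π) = 25.86 mm.

25.9 mm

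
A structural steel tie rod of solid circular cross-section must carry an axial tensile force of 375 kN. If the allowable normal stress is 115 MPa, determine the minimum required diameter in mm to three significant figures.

Required area A ≥ P/σ_allow = 375000/115 = 3261 mm².
For a solid circular section, d ≥ √(4A/π) = 64.43 mm.

64.4 mm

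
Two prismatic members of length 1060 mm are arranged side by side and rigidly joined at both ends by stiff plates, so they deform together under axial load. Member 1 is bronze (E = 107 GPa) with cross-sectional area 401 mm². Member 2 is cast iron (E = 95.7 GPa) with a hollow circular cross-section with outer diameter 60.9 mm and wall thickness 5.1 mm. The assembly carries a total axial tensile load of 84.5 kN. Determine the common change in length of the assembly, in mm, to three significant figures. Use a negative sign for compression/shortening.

0.697 mm

A_2 = 894 mm².
Equal strain + equilibrium ⇒ each member carries load in proportion to AE: A₁E₁ = 42910000 N, A₂E₂ = 85560000 N, ΣAE = 128500000 N.
δ = PL/ΣAE = 84500·1060/128500000 = 0.6972 mm.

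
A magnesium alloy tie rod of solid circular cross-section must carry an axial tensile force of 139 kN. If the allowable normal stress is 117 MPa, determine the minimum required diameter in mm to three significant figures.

38.9 mm

Required area A ≥ P/σ_allow = 139000/117 = 1188 mm².
For a solid circular section, d ≥ √(4A/π) = 38.89 mm.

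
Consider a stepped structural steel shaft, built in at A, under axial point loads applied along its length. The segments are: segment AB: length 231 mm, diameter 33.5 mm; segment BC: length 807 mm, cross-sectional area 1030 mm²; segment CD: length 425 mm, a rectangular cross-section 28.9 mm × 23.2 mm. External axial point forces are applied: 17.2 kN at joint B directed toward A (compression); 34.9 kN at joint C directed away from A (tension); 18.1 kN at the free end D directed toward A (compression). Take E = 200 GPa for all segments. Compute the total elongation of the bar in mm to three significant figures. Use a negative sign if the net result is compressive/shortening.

Internal axial forces (sectioning from the free end, tension +): N_CD = -18.1 kN, N_BC = 16.8 kN, N_AB = -0.4 kN.
A_AB = 881.4 mm².
A_CD = 670.5 mm².
δ_AB = -400·231/(881.4·200000) = -0.0005242 mm
δ_BC = 16800·807/(1030·200000) = 0.06581 mm
δ_CD = -18100·425/(670.5·200000) = -0.05737 mm
δ = Σδ_i = 0.007924 mm.

0.00792 mm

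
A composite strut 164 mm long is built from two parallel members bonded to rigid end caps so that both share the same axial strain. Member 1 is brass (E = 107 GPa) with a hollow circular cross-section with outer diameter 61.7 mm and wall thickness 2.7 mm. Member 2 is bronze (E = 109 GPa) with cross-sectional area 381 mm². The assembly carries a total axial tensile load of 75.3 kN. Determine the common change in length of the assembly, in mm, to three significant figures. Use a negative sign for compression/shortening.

A_1 = 500.5 mm².
Equal strain + equilibrium ⇒ each member carries load in proportion to AE: A₁E₁ = 53550000 N, A₂E₂ = 41530000 N, ΣAE = 95080000 N.
δ = PL/ΣAE = 75300·164/95080000 = 0.1299 mm.

0.130 mm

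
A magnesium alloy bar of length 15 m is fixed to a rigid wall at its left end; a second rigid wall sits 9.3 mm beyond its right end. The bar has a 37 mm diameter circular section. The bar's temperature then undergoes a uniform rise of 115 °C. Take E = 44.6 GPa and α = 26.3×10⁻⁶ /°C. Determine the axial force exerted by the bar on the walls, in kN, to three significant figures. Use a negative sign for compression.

Free thermal expansion αLΔT = 26.3e-6 · 15000 · 115 = 45.37 mm.
The walls engage after the gap closes; constrained expansion = 45.37 − 9.3 = 36.07 mm.
The walls impose strain ε = −(36.07)/15000 = -2.4045e-03; σ = Eε = 44600 · -2.4045e-03 = -107.2 MPa.
Wall reaction R = σ·A = -107.2·1075 = -115300 N = -115.3 kN.

-115 kN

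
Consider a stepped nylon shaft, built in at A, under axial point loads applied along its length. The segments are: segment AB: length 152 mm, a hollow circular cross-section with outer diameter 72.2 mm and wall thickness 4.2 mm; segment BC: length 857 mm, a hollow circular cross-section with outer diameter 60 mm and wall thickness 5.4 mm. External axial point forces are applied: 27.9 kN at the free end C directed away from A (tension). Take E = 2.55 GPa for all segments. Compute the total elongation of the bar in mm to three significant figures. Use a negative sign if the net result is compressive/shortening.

Internal axial forces (sectioning from the free end, tension +): N_BC = 27.9 kN, N_AB = 27.9 kN.
A_AB = 897.2 mm².
A_BC = 926.3 mm².
δ_AB = 27900·152/(897.2·2550) = 1.854 mm
δ_BC = 27900·857/(926.3·2550) = 10.12 mm
δ = Σδ_i = 11.98 mm.

12.0 mm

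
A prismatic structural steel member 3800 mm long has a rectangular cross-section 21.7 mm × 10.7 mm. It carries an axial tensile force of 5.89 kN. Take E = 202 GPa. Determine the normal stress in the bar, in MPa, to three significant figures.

A = 232.2 mm².
σ = N/A = 5890/232.2 = 25.37 MPa.

25.4 MPa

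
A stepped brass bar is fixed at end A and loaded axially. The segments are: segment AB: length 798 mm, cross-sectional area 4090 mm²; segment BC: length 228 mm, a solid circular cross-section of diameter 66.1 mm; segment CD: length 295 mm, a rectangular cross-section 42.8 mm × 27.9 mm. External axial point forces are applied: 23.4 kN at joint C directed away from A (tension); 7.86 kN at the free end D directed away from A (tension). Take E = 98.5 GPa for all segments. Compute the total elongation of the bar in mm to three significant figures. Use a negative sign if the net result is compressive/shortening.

Internal axial forces (sectioning from the free end, tension +): N_CD = 7.86 kN, N_BC = 31.26 kN, N_AB = 31.26 kN.
A_BC = 3432 mm².
A_CD = 1194 mm².
δ_AB = 31260·798/(4090·98500) = 0.06192 mm
δ_BC = 31260·228/(3432·98500) = 0.02109 mm
δ_CD = 7860·295/(1194·98500) = 0.01971 mm
δ = Σδ_i = 0.1027 mm.

0.103 mm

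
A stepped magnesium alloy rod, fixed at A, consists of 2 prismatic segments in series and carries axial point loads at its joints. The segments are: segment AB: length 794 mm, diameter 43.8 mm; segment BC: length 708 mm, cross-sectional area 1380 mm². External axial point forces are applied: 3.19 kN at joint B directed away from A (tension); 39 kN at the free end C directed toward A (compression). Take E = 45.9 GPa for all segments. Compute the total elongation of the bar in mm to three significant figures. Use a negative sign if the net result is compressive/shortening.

Internal axial forces (sectioning from the free end, tension +): N_BC = -39 kN, N_AB = -35.81 kN.
A_AB = 1507 mm².
δ_AB = -35810·794/(1507·45900) = -0.4111 mm
δ_BC = -39000·708/(1380·45900) = -0.4359 mm
δ = Σδ_i = -0.847 mm.

-0.847 mm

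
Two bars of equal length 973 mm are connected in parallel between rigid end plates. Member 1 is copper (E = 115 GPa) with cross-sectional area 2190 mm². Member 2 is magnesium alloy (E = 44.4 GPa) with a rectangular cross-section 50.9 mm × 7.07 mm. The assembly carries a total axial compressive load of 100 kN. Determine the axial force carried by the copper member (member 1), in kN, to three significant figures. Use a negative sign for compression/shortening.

-94.0 kN

A_2 = 359.9 mm².
Equal strain + equilibrium ⇒ each member carries load in proportion to AE: A₁E₁ = 251800000 N, A₂E₂ = 15980000 N, ΣAE = 267800000 N.
F₁ = P·A₁E₁/ΣAE = -100000·251800000/267800000 = -94030 N.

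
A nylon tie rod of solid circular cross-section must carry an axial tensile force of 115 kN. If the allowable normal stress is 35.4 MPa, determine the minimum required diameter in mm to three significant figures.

64.3 mm

Required area A ≥ P/σ_allow = 115000/35.4 = 3249 mm².
For a solid circular section, d ≥ √(4A/π) = 64.31 mm.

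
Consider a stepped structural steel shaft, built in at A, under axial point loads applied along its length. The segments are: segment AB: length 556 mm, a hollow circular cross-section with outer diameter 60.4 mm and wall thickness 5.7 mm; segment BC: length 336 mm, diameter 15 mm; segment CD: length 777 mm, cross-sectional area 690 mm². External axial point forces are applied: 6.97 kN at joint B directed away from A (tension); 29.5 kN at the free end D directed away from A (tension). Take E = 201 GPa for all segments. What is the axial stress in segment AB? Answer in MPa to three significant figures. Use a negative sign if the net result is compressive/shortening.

37.2 MPa

Internal axial forces (sectioning from the free end, tension +): N_CD = 29.5 kN, N_BC = 29.5 kN, N_AB = 36.47 kN.
A_AB = 979.5 mm².
σ_AB = N_AB/A_AB = 36470/979.5 = 37.23 MPa.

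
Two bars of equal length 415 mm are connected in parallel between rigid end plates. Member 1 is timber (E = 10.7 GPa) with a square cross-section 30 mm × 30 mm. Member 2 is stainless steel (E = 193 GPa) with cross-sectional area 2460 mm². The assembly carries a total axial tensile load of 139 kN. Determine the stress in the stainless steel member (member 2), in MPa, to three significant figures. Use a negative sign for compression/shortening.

55.4 MPa

A_1 = 900 mm².
Equal strain + equilibrium ⇒ each member carries load in proportion to AE: A₁E₁ = 9630000 N, A₂E₂ = 474800000 N, ΣAE = 484400000 N.
σ₂ = P·E₂/ΣAE = 139000·193000/484400000 = 55.38 MPa.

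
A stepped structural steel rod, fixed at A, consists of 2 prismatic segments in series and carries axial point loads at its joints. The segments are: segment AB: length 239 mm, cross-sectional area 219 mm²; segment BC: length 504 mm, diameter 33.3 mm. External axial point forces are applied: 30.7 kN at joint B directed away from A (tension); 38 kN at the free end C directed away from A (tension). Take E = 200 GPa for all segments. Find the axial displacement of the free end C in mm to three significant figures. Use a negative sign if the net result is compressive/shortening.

Internal axial forces (sectioning from the free end, tension +): N_BC = 38 kN, N_AB = 68.7 kN.
A_BC = 870.9 mm².
δ_AB = 68700·239/(219·200000) = 0.3749 mm
δ_BC = 38000·504/(870.9·200000) = 0.11 mm
δ = Σδ_i = 0.4848 mm.

0.485 mm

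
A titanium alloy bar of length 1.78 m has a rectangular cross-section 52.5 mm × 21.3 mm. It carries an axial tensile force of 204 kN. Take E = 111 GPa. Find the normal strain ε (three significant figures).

A = 1118 mm².
σ = N/A = 182.4 MPa; ε = σ/E = 182.4/111000 = 1.643e-03.

0.00164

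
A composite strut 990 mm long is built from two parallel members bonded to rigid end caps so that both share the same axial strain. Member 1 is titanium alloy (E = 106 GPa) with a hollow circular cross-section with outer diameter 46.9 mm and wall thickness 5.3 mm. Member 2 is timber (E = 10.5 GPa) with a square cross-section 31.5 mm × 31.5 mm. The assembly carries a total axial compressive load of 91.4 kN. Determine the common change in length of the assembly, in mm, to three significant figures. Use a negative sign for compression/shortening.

A_1 = 692.7 mm².
A_2 = 992.2 mm².
Equal strain + equilibrium ⇒ each member carries load in proportion to AE: A₁E₁ = 73420000 N, A₂E₂ = 10420000 N, ΣAE = 83840000 N.
δ = PL/ΣAE = -91400·990/83840000 = -1.079 mm.

-1.08 mm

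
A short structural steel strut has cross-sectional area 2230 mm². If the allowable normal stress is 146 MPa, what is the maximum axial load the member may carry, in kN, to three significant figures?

326 kN

P_max = σ_allow · A = 146 · 2230 = 325600 N = 325.6 kN.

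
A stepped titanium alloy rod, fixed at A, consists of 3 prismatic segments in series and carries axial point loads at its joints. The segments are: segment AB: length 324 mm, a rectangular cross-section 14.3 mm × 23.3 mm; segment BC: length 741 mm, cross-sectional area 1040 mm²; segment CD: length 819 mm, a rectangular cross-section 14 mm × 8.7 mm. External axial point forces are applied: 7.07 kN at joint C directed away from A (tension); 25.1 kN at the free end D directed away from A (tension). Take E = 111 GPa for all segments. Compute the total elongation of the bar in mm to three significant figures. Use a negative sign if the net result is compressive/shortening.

Internal axial forces (sectioning from the free end, tension +): N_CD = 25.1 kN, N_BC = 32.17 kN, N_AB = 32.17 kN.
A_AB = 333.2 mm².
A_CD = 121.8 mm².
δ_AB = 32170·324/(333.2·111000) = 0.2818 mm
δ_BC = 32170·741/(1040·111000) = 0.2065 mm
δ_CD = 25100·819/(121.8·111000) = 1.521 mm
δ = Σδ_i = 2.009 mm.

2.01 mm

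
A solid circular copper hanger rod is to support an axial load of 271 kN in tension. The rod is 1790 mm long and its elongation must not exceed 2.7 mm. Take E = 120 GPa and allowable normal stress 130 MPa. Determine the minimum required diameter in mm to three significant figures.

51.5 mm

Required area A ≥ P/σ_allow = 271000/130 = 2085 mm².
For a solid circular section, d ≥ √(4A/π) = 51.52 mm.
Elongation limit: A ≥ PL/(Eδ_allow) = 271000·1790/(120000·2.7) = 1497 mm² ⇒ d ≥ 43.66 mm.
The stress limit governs.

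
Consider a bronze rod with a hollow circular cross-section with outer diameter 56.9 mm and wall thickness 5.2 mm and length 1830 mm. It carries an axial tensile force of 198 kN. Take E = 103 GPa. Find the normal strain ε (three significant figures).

A = 844.6 mm².
σ = N/A = 234.4 MPa; ε = σ/E = 234.4/103000 = 2.276e-03.

0.00228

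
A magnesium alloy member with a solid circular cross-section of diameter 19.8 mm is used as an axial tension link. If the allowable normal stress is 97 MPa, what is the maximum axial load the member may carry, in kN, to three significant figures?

A = 307.9 mm².
P_max = σ_allow · A = 97 · 307.9 = 29870 N = 29.87 kN.

29.9 kN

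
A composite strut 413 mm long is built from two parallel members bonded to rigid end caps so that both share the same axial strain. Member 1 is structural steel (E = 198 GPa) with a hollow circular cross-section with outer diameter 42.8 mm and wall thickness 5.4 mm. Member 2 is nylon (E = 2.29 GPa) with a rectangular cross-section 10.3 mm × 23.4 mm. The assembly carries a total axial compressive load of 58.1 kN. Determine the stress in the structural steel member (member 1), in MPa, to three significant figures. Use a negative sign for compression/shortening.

A_1 = 634.5 mm².
A_2 = 241 mm².
Equal strain + equilibrium ⇒ each member carries load in proportion to AE: A₁E₁ = 125600000 N, A₂E₂ = 551900 N, ΣAE = 126200000 N.
σ₁ = P·E₁/ΣAE = -58100·198000/126200000 = -91.17 MPa.

-91.2 MPa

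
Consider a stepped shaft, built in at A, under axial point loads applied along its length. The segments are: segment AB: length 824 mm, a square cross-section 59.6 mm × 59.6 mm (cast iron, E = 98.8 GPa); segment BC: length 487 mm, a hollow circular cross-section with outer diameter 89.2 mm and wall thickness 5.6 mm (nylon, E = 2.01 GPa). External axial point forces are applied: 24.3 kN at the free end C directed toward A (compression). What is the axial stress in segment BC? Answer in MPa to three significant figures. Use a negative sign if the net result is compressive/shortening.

-16.5 MPa

Internal axial forces (sectioning from the free end, tension +): N_BC = -24.3 kN, N_AB = -24.3 kN.
A_BC = 1471 mm².
σ_BC = N_BC/A_BC = -24300/1471 = -16.52 MPa.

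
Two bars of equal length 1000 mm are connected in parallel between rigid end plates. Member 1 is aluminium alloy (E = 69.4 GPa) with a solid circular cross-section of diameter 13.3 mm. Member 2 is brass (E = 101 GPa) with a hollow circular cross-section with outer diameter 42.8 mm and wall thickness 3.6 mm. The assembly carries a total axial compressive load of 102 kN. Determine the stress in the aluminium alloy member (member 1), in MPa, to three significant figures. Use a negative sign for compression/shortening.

A_1 = 138.9 mm².
A_2 = 443.3 mm².
Equal strain + equilibrium ⇒ each member carries load in proportion to AE: A₁E₁ = 9642000 N, A₂E₂ = 44780000 N, ΣAE = 54420000 N.
σ₁ = P·E₁/ΣAE = -102000·69400/54420000 = -130.1 MPa.

-130 MPa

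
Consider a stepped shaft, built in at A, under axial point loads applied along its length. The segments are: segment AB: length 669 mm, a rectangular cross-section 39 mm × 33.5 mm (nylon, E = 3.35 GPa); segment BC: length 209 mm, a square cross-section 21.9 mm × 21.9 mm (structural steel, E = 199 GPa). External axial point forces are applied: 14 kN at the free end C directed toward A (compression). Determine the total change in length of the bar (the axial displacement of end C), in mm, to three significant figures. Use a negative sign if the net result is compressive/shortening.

-2.17 mm

Internal axial forces (sectioning from the free end, tension +): N_BC = -14 kN, N_AB = -14 kN.
A_AB = 1306 mm².
A_BC = 479.6 mm².
δ_AB = -14000·669/(1306·3350) = -2.14 mm
δ_BC = -14000·209/(479.6·199000) = -0.03066 mm
δ = Σδ_i = -2.171 mm.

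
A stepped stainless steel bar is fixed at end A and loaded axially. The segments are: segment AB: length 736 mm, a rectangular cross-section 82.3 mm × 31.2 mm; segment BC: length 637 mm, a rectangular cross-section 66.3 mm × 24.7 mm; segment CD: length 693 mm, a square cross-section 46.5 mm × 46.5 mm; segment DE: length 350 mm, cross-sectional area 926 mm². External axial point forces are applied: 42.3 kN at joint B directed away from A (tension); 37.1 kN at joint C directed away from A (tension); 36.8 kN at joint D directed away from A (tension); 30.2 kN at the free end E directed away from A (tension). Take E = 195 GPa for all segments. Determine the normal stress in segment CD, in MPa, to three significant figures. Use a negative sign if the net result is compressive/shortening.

Internal axial forces (sectioning from the free end, tension +): N_DE = 30.2 kN, N_CD = 67 kN, N_BC = 104.1 kN, N_AB = 146.4 kN.
A_CD = 2162 mm².
σ_CD = N_CD/A_CD = 67000/2162 = 30.99 MPa.

31.0 MPa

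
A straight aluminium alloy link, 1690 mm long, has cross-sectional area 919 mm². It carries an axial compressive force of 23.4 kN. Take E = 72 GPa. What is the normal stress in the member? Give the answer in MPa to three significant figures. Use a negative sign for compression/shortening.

-25.5 MPa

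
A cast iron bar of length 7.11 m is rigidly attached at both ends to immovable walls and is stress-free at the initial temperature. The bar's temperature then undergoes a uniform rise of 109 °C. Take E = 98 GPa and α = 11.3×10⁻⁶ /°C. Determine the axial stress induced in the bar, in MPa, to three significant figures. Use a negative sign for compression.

-121 MPa

Free thermal expansion αLΔT = 11.3e-6 · 7110 · 109 = 8.757 mm.
The walls impose strain ε = −(8.757)/7110 = -1.2317e-03; σ = Eε = 98000 · -1.2317e-03 = -120.7 MPa.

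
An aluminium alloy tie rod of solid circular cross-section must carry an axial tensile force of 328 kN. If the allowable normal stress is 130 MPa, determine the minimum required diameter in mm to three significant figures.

Required area A ≥ P/σ_allow = 328000/130 = 2523 mm².
For a solid circular section, d ≥ √(4A/π) = 56.68 mm.

56.7 mm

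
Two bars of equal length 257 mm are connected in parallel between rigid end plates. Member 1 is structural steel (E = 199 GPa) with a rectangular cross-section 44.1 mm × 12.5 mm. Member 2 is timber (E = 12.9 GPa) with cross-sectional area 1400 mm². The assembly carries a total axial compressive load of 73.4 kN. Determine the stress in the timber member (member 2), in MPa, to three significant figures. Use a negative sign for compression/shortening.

A_1 = 551.2 mm².
Equal strain + equilibrium ⇒ each member carries load in proportion to AE: A₁E₁ = 109700000 N, A₂E₂ = 18060000 N, ΣAE = 127800000 N.
σ₂ = P·E₂/ΣAE = -73400·12900/127800000 = -7.411 MPa.

-7.41 MPa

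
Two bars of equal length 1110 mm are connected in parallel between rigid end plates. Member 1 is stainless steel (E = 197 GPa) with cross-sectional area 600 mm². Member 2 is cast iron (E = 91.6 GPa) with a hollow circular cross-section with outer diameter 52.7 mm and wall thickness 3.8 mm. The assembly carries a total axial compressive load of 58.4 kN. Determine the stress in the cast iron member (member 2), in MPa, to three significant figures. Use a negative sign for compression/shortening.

A_2 = 583.8 mm².
Equal strain + equilibrium ⇒ each member carries load in proportion to AE: A₁E₁ = 118200000 N, A₂E₂ = 53470000 N, ΣAE = 171700000 N.
σ₂ = P·E₂/ΣAE = -58400·91600/171700000 = -31.16 MPa.

-31.2 MPa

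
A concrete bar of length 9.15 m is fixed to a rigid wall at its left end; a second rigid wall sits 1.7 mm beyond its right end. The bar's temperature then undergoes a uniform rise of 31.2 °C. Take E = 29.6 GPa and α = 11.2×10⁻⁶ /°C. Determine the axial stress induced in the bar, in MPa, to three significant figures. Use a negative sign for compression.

Free thermal expansion αLΔT = 11.2e-6 · 9150 · 31.2 = 3.197 mm.
The walls engage after the gap closes; constrained expansion = 3.197 − 1.7 = 1.497 mm.
The walls impose strain ε = −(1.497)/9150 = -1.6365e-04; σ = Eε = 29600 · -1.6365e-04 = -4.844 MPa.

-4.84 MPa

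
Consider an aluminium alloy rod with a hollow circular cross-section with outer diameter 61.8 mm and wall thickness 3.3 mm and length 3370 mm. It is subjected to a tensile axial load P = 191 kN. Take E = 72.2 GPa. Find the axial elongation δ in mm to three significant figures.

14.7 mm

A = 606.5 mm².
δ_mech = NL/(AE) = 191000·3370/(606.5·72200) = 14.7 mm.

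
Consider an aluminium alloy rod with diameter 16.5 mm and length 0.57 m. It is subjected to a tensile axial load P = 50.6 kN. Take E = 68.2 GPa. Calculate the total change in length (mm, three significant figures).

A = 213.8 mm².
δ_mech = NL/(AE) = 50600·570/(213.8·68200) = 1.978 mm.

1.98 mm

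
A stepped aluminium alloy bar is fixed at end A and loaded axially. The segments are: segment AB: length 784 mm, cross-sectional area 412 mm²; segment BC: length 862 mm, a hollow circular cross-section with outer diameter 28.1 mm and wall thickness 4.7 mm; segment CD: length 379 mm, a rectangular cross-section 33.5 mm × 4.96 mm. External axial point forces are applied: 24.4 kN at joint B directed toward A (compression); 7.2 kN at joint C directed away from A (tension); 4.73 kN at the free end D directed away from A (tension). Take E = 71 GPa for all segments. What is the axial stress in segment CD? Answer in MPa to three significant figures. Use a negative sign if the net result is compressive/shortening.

Internal axial forces (sectioning from the free end, tension +): N_CD = 4.73 kN, N_BC = 11.93 kN, N_AB = -12.47 kN.
A_CD = 166.2 mm².
σ_CD = N_CD/A_CD = 4730/166.2 = 28.47 MPa.

28.5 MPa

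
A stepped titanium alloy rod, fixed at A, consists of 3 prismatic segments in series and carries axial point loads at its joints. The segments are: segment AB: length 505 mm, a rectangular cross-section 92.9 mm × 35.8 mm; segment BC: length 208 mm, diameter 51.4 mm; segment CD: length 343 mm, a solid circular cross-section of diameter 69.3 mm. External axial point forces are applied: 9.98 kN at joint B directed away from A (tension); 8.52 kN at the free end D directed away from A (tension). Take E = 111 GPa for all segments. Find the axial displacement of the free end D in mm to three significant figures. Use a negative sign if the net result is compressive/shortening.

Internal axial forces (sectioning from the free end, tension +): N_CD = 8.52 kN, N_BC = 8.52 kN, N_AB = 18.5 kN.
A_AB = 3326 mm².
A_BC = 2075 mm².
A_CD = 3772 mm².
δ_AB = 18500·505/(3326·111000) = 0.02531 mm
δ_BC = 8520·208/(2075·111000) = 0.007694 mm
δ_CD = 8520·343/(3772·111000) = 0.00698 mm
δ = Σδ_i = 0.03998 mm.

0.0400 mm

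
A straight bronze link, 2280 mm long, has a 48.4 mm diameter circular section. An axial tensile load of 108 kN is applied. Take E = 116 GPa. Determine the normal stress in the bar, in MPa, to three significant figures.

58.7 MPa

A = 1840 mm².
σ = N/A = 108000/1840 = 58.7 MPa.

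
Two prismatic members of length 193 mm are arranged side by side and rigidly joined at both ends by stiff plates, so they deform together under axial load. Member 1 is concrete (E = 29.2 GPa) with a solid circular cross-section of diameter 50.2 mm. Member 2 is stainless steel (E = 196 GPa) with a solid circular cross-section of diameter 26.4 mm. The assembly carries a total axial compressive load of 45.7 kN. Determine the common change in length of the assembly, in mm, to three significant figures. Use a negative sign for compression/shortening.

-0.0534 mm

A_1 = 1979 mm².
A_2 = 547.4 mm².
Equal strain + equilibrium ⇒ each member carries load in proportion to AE: A₁E₁ = 57790000 N, A₂E₂ = 107300000 N, ΣAE = 165100000 N.
δ = PL/ΣAE = -45700·193/165100000 = -0.05343 mm.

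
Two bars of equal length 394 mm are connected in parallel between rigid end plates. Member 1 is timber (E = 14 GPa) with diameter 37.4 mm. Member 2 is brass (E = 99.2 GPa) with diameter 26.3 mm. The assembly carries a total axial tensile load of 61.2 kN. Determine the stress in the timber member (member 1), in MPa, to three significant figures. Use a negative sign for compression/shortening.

A_1 = 1099 mm².
A_2 = 543.3 mm².
Equal strain + equilibrium ⇒ each member carries load in proportion to AE: A₁E₁ = 15380000 N, A₂E₂ = 53890000 N, ΣAE = 69270000 N.
σ₁ = P·E₁/ΣAE = 61200·14000/69270000 = 12.37 MPa.

12.4 MPa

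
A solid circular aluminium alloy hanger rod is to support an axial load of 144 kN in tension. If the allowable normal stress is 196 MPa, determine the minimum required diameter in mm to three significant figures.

30.6 mm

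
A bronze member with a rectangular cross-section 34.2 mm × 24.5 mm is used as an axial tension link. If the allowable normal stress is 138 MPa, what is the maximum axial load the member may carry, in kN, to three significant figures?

116 kN

A = 837.9 mm².
P_max = σ_allow · A = 138 · 837.9 = 115600 N = 115.6 kN.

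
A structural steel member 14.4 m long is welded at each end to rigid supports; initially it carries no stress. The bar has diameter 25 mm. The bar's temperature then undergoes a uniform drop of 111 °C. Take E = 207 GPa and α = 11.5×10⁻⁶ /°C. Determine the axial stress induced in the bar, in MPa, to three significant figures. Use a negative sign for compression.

264 MPa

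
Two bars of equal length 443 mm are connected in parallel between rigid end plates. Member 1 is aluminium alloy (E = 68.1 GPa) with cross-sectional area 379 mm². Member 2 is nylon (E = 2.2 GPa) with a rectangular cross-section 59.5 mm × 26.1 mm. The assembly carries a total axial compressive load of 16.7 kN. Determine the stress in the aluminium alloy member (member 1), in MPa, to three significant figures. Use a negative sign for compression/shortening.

-38.9 MPa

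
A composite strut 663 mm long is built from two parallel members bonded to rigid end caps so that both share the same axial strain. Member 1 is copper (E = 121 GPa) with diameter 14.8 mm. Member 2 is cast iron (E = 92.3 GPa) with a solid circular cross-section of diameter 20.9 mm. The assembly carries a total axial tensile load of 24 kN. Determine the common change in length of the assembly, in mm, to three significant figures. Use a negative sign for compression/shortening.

0.303 mm

A_1 = 172 mm².
A_2 = 343.1 mm².
Equal strain + equilibrium ⇒ each member carries load in proportion to AE: A₁E₁ = 20820000 N, A₂E₂ = 31670000 N, ΣAE = 52480000 N.
δ = PL/ΣAE = 24000·663/52480000 = 0.3032 mm.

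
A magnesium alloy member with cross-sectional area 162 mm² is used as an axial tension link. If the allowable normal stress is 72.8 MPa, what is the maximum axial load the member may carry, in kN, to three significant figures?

P_max = σ_allow · A = 72.8 · 162 = 11790 N = 11.79 kN.

11.8 kN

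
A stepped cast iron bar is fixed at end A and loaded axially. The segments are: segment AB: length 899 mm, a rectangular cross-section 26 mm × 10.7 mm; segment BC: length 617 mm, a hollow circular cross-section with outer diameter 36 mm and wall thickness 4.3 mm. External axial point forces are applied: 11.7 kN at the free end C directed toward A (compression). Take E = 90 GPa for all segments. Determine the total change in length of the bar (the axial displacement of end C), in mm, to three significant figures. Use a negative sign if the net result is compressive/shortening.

-0.607 mm

Internal axial forces (sectioning from the free end, tension +): N_BC = -11.7 kN, N_AB = -11.7 kN.
A_AB = 278.2 mm².
A_BC = 428.2 mm².
δ_AB = -11700·899/(278.2·90000) = -0.4201 mm
δ_BC = -11700·617/(428.2·90000) = -0.1873 mm
δ = Σδ_i = -0.6074 mm.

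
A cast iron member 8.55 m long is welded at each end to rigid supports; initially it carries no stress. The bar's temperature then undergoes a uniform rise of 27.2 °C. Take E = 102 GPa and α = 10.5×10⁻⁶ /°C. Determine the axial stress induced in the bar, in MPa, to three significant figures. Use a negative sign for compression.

Free thermal expansion αLΔT = 10.5e-6 · 8550 · 27.2 = 2.442 mm.
The walls impose strain ε = −(2.442)/8550 = -2.8560e-04; σ = Eε = 102000 · -2.8560e-04 = -29.13 MPa.

-29.1 MPa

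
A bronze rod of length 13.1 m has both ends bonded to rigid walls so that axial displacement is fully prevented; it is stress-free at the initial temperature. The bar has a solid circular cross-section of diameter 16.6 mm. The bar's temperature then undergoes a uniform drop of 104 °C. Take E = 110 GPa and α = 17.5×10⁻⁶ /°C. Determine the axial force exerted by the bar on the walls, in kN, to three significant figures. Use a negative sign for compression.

43.3 kN

Free thermal expansion αLΔT = 17.5e-6 · 13100 · -104 = -23.84 mm.
The walls impose strain ε = −(-23.84)/13100 = 1.8200e-03; σ = Eε = 110000 · 1.8200e-03 = 200.2 MPa.
Wall reaction R = σ·A = 200.2·216.4 = 43330 N = 43.33 kN.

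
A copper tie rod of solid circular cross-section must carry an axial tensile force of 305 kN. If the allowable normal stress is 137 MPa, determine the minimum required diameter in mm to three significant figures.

53.2 mm

Required area A ≥ P/σ_allow = 305000/137 = 2226 mm².
For a solid circular section, d ≥ √(4A/π) = 53.24 mm.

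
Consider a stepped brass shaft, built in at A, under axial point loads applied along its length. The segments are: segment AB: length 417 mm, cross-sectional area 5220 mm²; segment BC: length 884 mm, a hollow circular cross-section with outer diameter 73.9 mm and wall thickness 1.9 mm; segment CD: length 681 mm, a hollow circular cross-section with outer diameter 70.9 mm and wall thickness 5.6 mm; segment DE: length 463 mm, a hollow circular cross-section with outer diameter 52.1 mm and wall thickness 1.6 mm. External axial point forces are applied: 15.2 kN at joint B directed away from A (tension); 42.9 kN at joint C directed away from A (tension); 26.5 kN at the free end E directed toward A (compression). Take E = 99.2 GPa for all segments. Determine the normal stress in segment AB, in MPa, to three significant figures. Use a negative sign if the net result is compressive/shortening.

Internal axial forces (sectioning from the free end, tension +): N_DE = -26.5 kN, N_CD = -26.5 kN, N_BC = 16.4 kN, N_AB = 31.6 kN.
σ_AB = N_AB/A_AB = 31600/5220 = 6.054 MPa.

6.05 MPa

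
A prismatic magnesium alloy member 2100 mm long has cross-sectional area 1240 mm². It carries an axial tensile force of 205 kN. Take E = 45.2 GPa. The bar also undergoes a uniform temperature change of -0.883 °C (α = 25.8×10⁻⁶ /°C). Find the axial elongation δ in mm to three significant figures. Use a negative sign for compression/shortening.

7.63 mm

δ_mech = NL/(AE) = 205000·2100/(1240·45200) = 7.681 mm.
δ_thermal = αLΔT = 25.8e-6·2100·-0.883 = -0.04784 mm.
δ = δ_mech + δ_thermal = 7.633 mm.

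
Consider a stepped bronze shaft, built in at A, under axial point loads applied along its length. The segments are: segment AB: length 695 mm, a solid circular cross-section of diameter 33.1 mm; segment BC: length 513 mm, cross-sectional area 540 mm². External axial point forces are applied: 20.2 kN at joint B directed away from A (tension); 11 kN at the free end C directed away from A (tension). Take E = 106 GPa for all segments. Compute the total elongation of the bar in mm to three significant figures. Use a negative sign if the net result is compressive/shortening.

0.336 mm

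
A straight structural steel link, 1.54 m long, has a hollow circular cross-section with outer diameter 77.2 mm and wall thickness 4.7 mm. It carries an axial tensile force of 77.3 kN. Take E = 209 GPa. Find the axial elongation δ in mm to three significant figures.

A = 1070 mm².
δ_mech = NL/(AE) = 77300·1540/(1070·209000) = 0.5321 mm.

0.532 mm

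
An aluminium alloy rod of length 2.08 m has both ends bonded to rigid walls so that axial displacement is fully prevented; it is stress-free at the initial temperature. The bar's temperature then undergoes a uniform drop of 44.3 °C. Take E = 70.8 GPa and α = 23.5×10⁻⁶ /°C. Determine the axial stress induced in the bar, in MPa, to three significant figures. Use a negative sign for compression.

73.7 MPa

Free thermal expansion αLΔT = 23.5e-6 · 2080 · -44.3 = -2.165 mm.
The walls impose strain ε = −(-2.165)/2080 = 1.0410e-03; σ = Eε = 70800 · 1.0410e-03 = 73.71 MPa.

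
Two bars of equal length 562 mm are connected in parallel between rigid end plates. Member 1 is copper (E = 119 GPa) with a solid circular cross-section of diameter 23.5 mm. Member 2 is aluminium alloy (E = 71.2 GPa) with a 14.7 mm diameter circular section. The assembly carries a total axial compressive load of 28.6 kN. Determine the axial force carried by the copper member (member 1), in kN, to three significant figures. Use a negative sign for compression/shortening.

-23.2 kN

A_1 = 433.7 mm².
A_2 = 169.7 mm².
Equal strain + equilibrium ⇒ each member carries load in proportion to AE: A₁E₁ = 51610000 N, A₂E₂ = 12080000 N, ΣAE = 63700000 N.
F₁ = P·A₁E₁/ΣAE = -28600·51610000/63700000 = -23170 N.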